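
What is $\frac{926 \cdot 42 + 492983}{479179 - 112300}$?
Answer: $\frac{531875}{366879} \approx 1.4497$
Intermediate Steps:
$\frac{926 \cdot 42 + 492983}{479179 - 112300} = \frac{38892 + 492983}{366879} = 531875 \cdot \frac{1}{366879} = \frac{531875}{366879}$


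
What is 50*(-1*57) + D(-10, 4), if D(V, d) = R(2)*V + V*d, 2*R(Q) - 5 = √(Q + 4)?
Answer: -2915 - 5*√6 ≈ -2927.2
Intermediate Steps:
R(Q) = 5/2 + √(4 + Q)/2 (R(Q) = 5/2 + √(Q + 4)/2 = 5/2 + √(4 + Q)/2)
D(V, d) = V*d + V*(5/2 + √6/2) (D(V, d) = (5/2 + √(4 + 2)/2)*V + V*d = (5/2 + √6/2)*V + V*d = V*(5/2 + √6/2) + V*d = V*d + V*(5/2 + √6/2))
50*(-1*57) + D(-10, 4) = 50*(-1*57) + (½)*(-10)*(5 + √6 + 2*4) = 50*(-57) + (½)*(-10)*(5 + √6 + 8) = -2850 + (½)*(-10)*(13 + √6) = -2850 + (-65 - 5*√6) = -2915 - 5*√6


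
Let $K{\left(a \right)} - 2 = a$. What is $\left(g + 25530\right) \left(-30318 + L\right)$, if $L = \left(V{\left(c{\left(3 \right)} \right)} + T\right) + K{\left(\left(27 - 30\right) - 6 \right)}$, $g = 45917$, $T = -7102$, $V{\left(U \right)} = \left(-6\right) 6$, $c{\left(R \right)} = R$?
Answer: $-2676618961$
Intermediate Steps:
$K{\left(a \right)} = 2 + a$
$V{\left(U \right)} = -36$
$L = -7145$ ($L = \left(-36 - 7102\right) + \left(2 + \left(\left(27 - 30\right) - 6\right)\right) = -7138 + \left(2 - 9\right) = -7138 - 7 = -7145$)
$\left(g + 25530\right) \left(-30318 + L\right) = \left(45917 + 25530\right) \left(-30318 - 7145\right) = 71447 \left(-37463\right) = -2676618961$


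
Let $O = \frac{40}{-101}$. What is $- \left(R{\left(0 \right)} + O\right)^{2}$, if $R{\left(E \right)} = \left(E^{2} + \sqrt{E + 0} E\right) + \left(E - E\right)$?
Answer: $- \frac{1600}{10201} \approx -0.15685$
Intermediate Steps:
$O = - \frac{40}{101}$ ($O = 40 \left(- \frac{1}{101}\right) = - \frac{40}{101} \approx -0.39604$)
$R{\left(E \right)} = E^{2} + E^{\frac{3}{2}}$ ($R{\left(E \right)} = \left(E^{2} + \sqrt{E} E\right) + 0 = \left(E^{2} + E^{\frac{3}{2}}\right) + 0 = E^{2} + E^{\frac{3}{2}}$)
$- \left(R{\left(0 \right)} + O\right)^{2} = - \left(\left(0^{2} + 0^{\frac{3}{2}}\right) - \frac{40}{101}\right)^{2} = - \left(\left(0 + 0\right) - \frac{40}{101}\right)^{2} = - \left(0 - \frac{40}{101}\right)^{2} = - \left(- \frac{40}{101}\right)^{2} = \left(-1\right) \frac{1600}{10201} = - \frac{1600}{10201}$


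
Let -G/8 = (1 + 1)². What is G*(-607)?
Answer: 19424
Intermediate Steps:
G = -32 (G = -8*(1 + 1)² = -8*2² = -8*4 = -32)
G*(-607) = -32*(-607) = 19424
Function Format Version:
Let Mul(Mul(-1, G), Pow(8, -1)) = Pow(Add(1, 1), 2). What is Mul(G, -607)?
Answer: 19424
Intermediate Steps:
G = -32 (G = Mul(-8, Pow(Add(1, 1), 2)) = Mul(-8, Pow(2, 2)) = Mul(-8, 4) = -32)
Mul(G, -607) = Mul(-32, -607) = 19424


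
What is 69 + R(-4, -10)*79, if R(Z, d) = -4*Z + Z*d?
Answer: 4493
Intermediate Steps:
69 + R(-4, -10)*79 = 69 - 4*(-4 - 10)*79 = 69 - 4*(-14)*79 = 69 + 56*79 = 69 + 4424 = 4493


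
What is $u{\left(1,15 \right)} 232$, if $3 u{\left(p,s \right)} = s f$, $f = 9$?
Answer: $10440$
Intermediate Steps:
$u{\left(p,s \right)} = 3 s$ ($u{\left(p,s \right)} = \frac{s 9}{3} = \frac{9 s}{3} = 3 s$)
$u{\left(1,15 \right)} 232 = 3 \cdot 15 \cdot 232 = 45 \cdot 232 = 10440$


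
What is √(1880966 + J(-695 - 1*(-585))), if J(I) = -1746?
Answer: 2*√469805 ≈ 1370.8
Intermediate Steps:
√(1880966 + J(-695 - 1*(-585))) = √(1880966 - 1746) = √1879220 = 2*√469805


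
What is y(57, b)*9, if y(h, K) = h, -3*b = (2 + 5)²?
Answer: 513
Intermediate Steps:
b = -49/3 (b = -(2 + 5)²/3 = -⅓*7² = -⅓*49 = -49/3 ≈ -16.333)
y(57, b)*9 = 57*9 = 513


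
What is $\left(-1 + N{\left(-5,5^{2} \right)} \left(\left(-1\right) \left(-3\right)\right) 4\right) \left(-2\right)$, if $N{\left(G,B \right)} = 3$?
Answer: $-70$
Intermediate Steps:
$\left(-1 + N{\left(-5,5^{2} \right)} \left(\left(-1\right) \left(-3\right)\right) 4\right) \left(-2\right) = \left(-1 + 3 \left(\left(-1\right) \left(-3\right)\right) 4\right) \left(-2\right) = \left(-1 + 3 \cdot 3 \cdot 4\right) \left(-2\right) = \left(-1 + 9 \cdot 4\right) \left(-2\right) = \left(-1 + 36\right) \left(-2\right) = 35 \left(-2\right) = -70$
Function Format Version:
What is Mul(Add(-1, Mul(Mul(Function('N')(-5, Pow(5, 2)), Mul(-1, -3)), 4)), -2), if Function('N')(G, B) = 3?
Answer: -70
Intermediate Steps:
Mul(Add(-1, Mul(Mul(Function('N')(-5, Pow(5, 2)), Mul(-1, -3)), 4)), -2) = Mul(Add(-1, Mul(Mul(3, Mul(-1, -3)), 4)), -2) = Mul(Add(-1, Mul(Mul(3, 3), 4)), -2) = Mul(Add(-1, Mul(9, 4)), -2) = Mul(Add(-1, 36), -2) = Mul(35, -2) = -70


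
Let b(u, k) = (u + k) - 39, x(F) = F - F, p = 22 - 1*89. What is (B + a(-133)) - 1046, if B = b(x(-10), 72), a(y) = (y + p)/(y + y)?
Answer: -134629/133 ≈ -1012.2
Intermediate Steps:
p = -67 (p = 22 - 89 = -67)
x(F) = 0
a(y) = (-67 + y)/(2*y) (a(y) = (y - 67)/(y + y) = (-67 + y)/((2*y)) = (-67 + y)*(1/(2*y)) = (-67 + y)/(2*y))
b(u, k) = -39 + k + u (b(u, k) = (k + u) - 39 = -39 + k + u)
B = 33 (B = -39 + 72 + 0 = 33)
(B + a(-133)) - 1046 = (33 + (½)*(-67 - 133)/(-133)) - 1046 = (33 + (½)*(-1/133)*(-200)) - 1046 = (33 + 100/133) - 1046 = 4489/133 - 1046 = -134629/133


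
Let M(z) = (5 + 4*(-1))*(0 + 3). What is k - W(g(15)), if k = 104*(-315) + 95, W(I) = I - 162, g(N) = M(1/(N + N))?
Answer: -32506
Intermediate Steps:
M(z) = 3 (M(z) = (5 - 4)*3 = 1*3 = 3)
g(N) = 3
W(I) = -162 + I
k = -32665 (k = -32760 + 95 = -32665)
k - W(g(15)) = -32665 - (-162 + 3) = -32665 - 1*(-159) = -32665 + 159 = -32506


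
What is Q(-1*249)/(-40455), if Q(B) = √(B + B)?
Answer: -I*√498/40455 ≈ -0.00055162*I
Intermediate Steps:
Q(B) = √2*√B (Q(B) = √(2*B) = √2*√B)
Q(-1*249)/(-40455) = (√2*√(-1*249))/(-40455) = (√2*√(-249))*(-1/40455) = (√2*(I*√249))*(-1/40455) = (I*√498)*(-1/40455) = -I*√498/40455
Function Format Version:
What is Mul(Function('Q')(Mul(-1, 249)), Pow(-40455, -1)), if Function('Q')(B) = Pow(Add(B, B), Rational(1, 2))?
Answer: Mul(Rational(-1, 40455), I, Pow(498, Rational(1, 2))) ≈ Mul(-0.00055162, I)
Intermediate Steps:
Function('Q')(B) = Mul(Pow(2, Rational(1, 2)), Pow(B, Rational(1, 2))) (Function('Q')(B) = Pow(Mul(2, B), Rational(1, 2)) = Mul(Pow(2, Rational(1, 2)), Pow(B, Rational(1, 2))))
Mul(Function('Q')(Mul(-1, 249)), Pow(-40455, -1)) = Mul(Mul(Pow(2, Rational(1, 2)), Pow(Mul(-1, 249), Rational(1, 2))), Pow(-40455, -1)) = Mul(Mul(Pow(2, Rational(1, 2)), Pow(-249, Rational(1, 2))), Rational(-1, 40455)) = Mul(Mul(Pow(2, Rational(1, 2)), Mul(I, Pow(249, Rational(1, 2)))), Rational(-1, 40455)) = Mul(Mul(I, Pow(498, Rational(1, 2))), Rational(-1, 40455)) = Mul(Rational(-1, 40455), I, Pow(498, Rational(1, 2)))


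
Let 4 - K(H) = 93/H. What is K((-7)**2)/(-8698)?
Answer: -103/426202 ≈ -0.00024167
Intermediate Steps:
K(H) = 4 - 93/H
K((-7)**2)/(-8698) = (4 - 93/((-7)**2))/(-8698) = (4 - 93/49)*(-1/8698) = (103/49)*(-1/8698) = -103/426202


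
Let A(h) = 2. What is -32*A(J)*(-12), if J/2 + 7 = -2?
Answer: 768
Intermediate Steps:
J = -18 (J = -14 + 2*(-2) = -14 - 4 = -18)
-32*A(J)*(-12) = -32*2*(-12) = -64*(-12) = 768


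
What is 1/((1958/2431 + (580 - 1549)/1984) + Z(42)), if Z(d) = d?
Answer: 438464/18554491 ≈ 0.023631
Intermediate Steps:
1/((1958/2431 + (580 - 1549)/1984) + Z(42)) = 1/((1958/2431 + (580 - 1549)/1984) + 42) = 1/((1958*(1/2431) - 969*1/1984) + 42) = 1/((178/221 - 969/1984) + 42) = 1/(139003/438464 + 42) = 1/(18554491/438464) = 438464/18554491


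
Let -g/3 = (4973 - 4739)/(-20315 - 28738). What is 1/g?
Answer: 16351/234 ≈ 69.876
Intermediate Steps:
g = 234/16351 (g = -3*(4973 - 4739)/(-20315 - 28738) = -702/(-49053) = -702*(-1)/49053 = -3*(-78/16351) = 234/16351 ≈ 0.014311)
1/g = 1/(234/16351) = 16351/234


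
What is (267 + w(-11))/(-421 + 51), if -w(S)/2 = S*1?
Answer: -289/370 ≈ -0.78108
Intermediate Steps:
w(S) = -2*S
(267 + w(-11))/(-421 + 51) = (267 - 2*(-11))/(-421 + 51) = (267 + 22)/(-370) = 289*(-1/370) = -289/370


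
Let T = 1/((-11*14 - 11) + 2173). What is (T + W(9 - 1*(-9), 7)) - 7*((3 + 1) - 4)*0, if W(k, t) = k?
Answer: 36145/2008 ≈ 18.000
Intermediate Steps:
T = 1/2008 (T = 1/((-154 - 11) + 2173) = 1/(-165 + 2173) = 1/2008 ≈ 0.00049801)
(T + W(9 - 1*(-9), 7)) - 7*((3 + 1) - 4)*0 = (1/2008 + (9 - 1*(-9))) - 7*((3 + 1) - 4)*0 = (1/2008 + (9 + 9)) - 7*(4 - 4)*0 = (1/2008 + 18) - 7*0*0 = 36145/2008 + 0*0 = 36145/2008 + 0 = 36145/2008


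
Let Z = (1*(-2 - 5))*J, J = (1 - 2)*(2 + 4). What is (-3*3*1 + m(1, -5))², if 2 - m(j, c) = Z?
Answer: 2401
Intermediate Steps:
J = -6 (J = -1*6 = -6)
Z = 42 (Z = (1*(-2 - 5))*(-6) = (1*(-7))*(-6) = -7*(-6) = 42)
m(j, c) = -40 (m(j, c) = 2 - 1*42 = 2 - 42 = -40)
(-3*3*1 + m(1, -5))² = (-3*3*1 - 40)² = (-9*1 - 40)² = (-9 - 40)² = (-49)² = 2401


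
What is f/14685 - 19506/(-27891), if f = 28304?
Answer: 119541386/45508815 ≈ 2.6268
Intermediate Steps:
f/14685 - 19506/(-27891) = 28304/14685 - 19506/(-27891) = 28304*(1/14685) - 19506*(-1/27891) = 28304/14685 + 6502/9297 = 119541386/45508815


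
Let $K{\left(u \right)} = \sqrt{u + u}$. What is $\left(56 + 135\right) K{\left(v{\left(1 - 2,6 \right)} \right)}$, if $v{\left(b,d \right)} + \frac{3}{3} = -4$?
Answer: $191 i \sqrt{10} \approx 604.0 i$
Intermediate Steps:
$v{\left(b,d \right)} = -5$ ($v{\left(b,d \right)} = -1 - 4 = -5$)
$K{\left(u \right)} = \sqrt{2} \sqrt{u}$ ($K{\left(u \right)} = \sqrt{2 u} = \sqrt{2} \sqrt{u}$)
$\left(56 + 135\right) K{\left(v{\left(1 - 2,6 \right)} \right)} = \left(56 + 135\right) \sqrt{2} \sqrt{-5} = 191 \sqrt{2} i \sqrt{5} = 191 i \sqrt{10}$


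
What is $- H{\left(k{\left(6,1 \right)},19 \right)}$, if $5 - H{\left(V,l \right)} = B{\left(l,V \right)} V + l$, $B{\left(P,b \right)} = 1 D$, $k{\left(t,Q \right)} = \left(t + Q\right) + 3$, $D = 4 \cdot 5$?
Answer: $214$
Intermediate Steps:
$D = 20$
$k{\left(t,Q \right)} = 3 + Q + t$ ($k{\left(t,Q \right)} = \left(Q + t\right) + 3 = 3 + Q + t$)
$B{\left(P,b \right)} = 20$ ($B{\left(P,b \right)} = 1 \cdot 20 = 20$)
$H{\left(V,l \right)} = 5 - l - 20 V$ ($H{\left(V,l \right)} = 5 - \left(20 V + l\right) = 5 - \left(l + 20 V\right) = 5 - l - 20 V$)
$- H{\left(k{\left(6,1 \right)},19 \right)} = - (5 - 19 - 20 \left(3 + 1 + 6\right)) = - (5 - 19 - 200) = \left(-1\right) \left(-214\right) = 214$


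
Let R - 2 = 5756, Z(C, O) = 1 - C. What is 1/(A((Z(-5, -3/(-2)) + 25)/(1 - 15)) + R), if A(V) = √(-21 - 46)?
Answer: 5758/33154631 - I*√67/33154631 ≈ 0.00017367 - 2.4688e-7*I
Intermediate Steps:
A(V) = I*√67 (A(V) = √(-67) = I*√67)
R = 5758 (R = 2 + 5756 = 5758)
1/(A((Z(-5, -3/(-2)) + 25)/(1 - 15)) + R) = 1/(I*√67 + 5758) = 1/(5758 + I*√67)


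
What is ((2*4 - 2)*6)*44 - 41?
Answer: 1543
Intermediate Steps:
((2*4 - 2)*6)*44 - 41 = ((8 - 2)*6)*44 - 41 = (6*6)*44 - 41 = 36*44 - 41 = 1584 - 41 = 1543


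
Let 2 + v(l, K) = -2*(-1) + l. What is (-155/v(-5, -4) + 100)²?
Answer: 17161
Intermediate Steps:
v(l, K) = l (v(l, K) = -2 + (-2*(-1) + l) = -2 + (2 + l) = l)
(-155/v(-5, -4) + 100)² = (-155/(-5) + 100)² = (-155*(-⅕) + 100)² = (31 + 100)² = 131² = 17161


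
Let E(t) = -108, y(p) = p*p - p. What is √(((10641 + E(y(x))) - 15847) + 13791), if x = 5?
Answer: 7*√173 ≈ 92.071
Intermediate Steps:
y(p) = p² - p
√(((10641 + E(y(x))) - 15847) + 13791) = √(((10641 - 108) - 15847) + 13791) = √((10533 - 15847) + 13791) = √(-5314 + 13791) = √8477 = 7*√173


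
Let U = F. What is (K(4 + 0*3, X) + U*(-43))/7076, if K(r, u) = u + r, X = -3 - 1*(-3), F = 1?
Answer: -39/7076 ≈ -0.0055116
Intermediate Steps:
U = 1
X = 0 (X = -3 + 3 = 0)
K(r, u) = r + u
(K(4 + 0*3, X) + U*(-43))/7076 = (((4 + 0*3) + 0) + 1*(-43))/7076 = (((4 + 0) + 0) - 43)*(1/7076) = ((4 + 0) - 43)*(1/7076) = (4 - 43)*(1/7076) = -39*1/7076 = -39/7076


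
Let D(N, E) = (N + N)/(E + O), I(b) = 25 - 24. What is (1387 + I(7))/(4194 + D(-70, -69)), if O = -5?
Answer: 12839/38812 ≈ 0.33080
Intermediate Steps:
I(b) = 1
D(N, E) = 2*N/(-5 + E) (D(N, E) = (N + N)/(E - 5) = (2*N)/(-5 + E) = 2*N/(-5 + E))
(1387 + I(7))/(4194 + D(-70, -69)) = (1387 + 1)/(4194 + 2*(-70)/(-5 - 69)) = 1388/(4194 + 2*(-70)/(-74)) = 1388/(4194 + 2*(-70)*(-1/74)) = 1388/(4194 + 70/37) = 1388/(155248/37) = 1388*(37/155248) = 12839/38812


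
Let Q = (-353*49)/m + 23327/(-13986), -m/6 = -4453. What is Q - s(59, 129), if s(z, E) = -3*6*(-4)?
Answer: -2314164907/31139829 ≈ -74.315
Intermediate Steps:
m = 26718 (m = -6*(-4453) = 26718)
s(z, E) = 72 (s(z, E) = -18*(-4) = 72)
Q = -72097219/31139829 (Q = -353*49/26718 + 23327/(-13986) = -17297*1/26718 + 23327*(-1/13986) = -17297/26718 - 23327/13986 = -72097219/31139829 ≈ -2.3153)
Q - s(59, 129) = -72097219/31139829 - 1*72 = -72097219/31139829 - 72 = -2314164907/31139829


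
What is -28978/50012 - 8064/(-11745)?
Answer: 3497231/32632830 ≈ 0.10717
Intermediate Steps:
-28978/50012 - 8064/(-11745) = -28978*1/50012 - 8064*(-1/11745) = -14489/25006 + 896/1305 = 3497231/32632830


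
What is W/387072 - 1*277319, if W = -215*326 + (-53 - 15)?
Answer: -17890415021/64512 ≈ -2.7732e+5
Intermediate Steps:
W = -70158 (W = -70090 - 68 = -70158)
W/387072 - 1*277319 = -70158/387072 - 1*277319 = -70158*1/387072 - 277319 = -11693/64512 - 277319 = -17890415021/64512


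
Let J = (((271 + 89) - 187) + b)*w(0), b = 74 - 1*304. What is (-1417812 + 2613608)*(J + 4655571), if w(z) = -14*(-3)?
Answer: 5564250443892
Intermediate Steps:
w(z) = 42
b = -230 (b = 74 - 304 = -230)
J = -2394 (J = (((271 + 89) - 187) - 230)*42 = ((360 - 187) - 230)*42 = (173 - 230)*42 = -57*42 = -2394)
(-1417812 + 2613608)*(J + 4655571) = (-1417812 + 2613608)*(-2394 + 4655571) = 1195796*4653177 = 5564250443892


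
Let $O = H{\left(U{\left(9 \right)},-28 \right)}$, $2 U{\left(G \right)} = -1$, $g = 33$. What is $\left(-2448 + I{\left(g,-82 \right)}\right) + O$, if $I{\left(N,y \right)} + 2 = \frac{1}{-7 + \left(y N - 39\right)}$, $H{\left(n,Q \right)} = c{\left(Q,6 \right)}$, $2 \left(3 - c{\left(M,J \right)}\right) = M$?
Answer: $- \frac{6695617}{2752} \approx -2433.0$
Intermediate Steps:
$U{\left(G \right)} = - \frac{1}{2}$ ($U{\left(G \right)} = \frac{1}{2} \left(-1\right) = - \frac{1}{2}$)
$c{\left(M,J \right)} = 3 - \frac{M}{2}$
$H{\left(n,Q \right)} = 3 - \frac{Q}{2}$
$O = 17$ ($O = 3 - -14 = 3 + 14 = 17$)
$I{\left(N,y \right)} = -2 + \frac{1}{-46 + N y}$ ($I{\left(N,y \right)} = -2 + \frac{1}{-7 + \left(y N - 39\right)} = -2 + \frac{1}{-7 + \left(N y - 39\right)} = -2 + \frac{1}{-7 + \left(-39 + N y\right)} = -2 + \frac{1}{-46 + N y}$)
$\left(-2448 + I{\left(g,-82 \right)}\right) + O = \left(-2448 + \frac{93 - 66 \left(-82\right)}{-46 + 33 \left(-82\right)}\right) + 17 = \left(-2448 + \frac{93 + 5412}{-46 - 2706}\right) + 17 = \left(-2448 + \frac{1}{-2752} \cdot 5505\right) + 17 = \left(-2448 - \frac{5505}{2752}\right) + 17 = - \frac{6742401}{2752} + 17 = - \frac{6695617}{2752}$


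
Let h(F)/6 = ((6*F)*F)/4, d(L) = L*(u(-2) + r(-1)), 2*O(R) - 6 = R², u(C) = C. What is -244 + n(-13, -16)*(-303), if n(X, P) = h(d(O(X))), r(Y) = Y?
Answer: -751630351/4 ≈ -1.8791e+8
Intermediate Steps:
O(R) = 3 + R²/2
d(L) = -3*L (d(L) = L*(-2 - 1) = L*(-3) = -3*L)
h(F) = 9*F² (h(F) = 6*(((6*F)*F)/4) = 6*((6*F²)*(¼)) = 6*(3*F²/2) = 9*F²)
n(X, P) = 9*(-9 - 3*X²/2)² (n(X, P) = 9*(-3*(3 + X²/2))² = 9*(-9 - 3*X²/2)²)
-244 + n(-13, -16)*(-303) = -244 + (81*(6 + (-13)²)²/4)*(-303) = -244 + (81*(6 + 169)²/4)*(-303) = -244 + ((81/4)*175²)*(-303) = -244 + ((81/4)*30625)*(-303) = -244 + (2480625/4)*(-303) = -244 - 751629375/4 = -751630351/4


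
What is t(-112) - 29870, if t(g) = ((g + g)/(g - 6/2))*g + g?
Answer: -3473018/115 ≈ -30200.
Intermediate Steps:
t(g) = g + 2*g**2/(-3 + g) (t(g) = ((2*g)/(g - 6*1/2))*g + g = ((2*g)/(g - 3))*g + g = ((2*g)/(-3 + g))*g + g = (2*g/(-3 + g))*g + g = 2*g**2/(-3 + g) + g = g + 2*g**2/(-3 + g))
t(-112) - 29870 = 3*(-112)*(-1 - 112)/(-3 - 112) - 29870 = 3*(-112)*(-113)/(-115) - 29870 = 3*(-112)*(-1/115)*(-113) - 29870 = -37968/115 - 29870 = -3473018/115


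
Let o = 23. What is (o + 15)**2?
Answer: 1444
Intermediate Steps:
(o + 15)**2 = (23 + 15)**2 = 38**2 = 1444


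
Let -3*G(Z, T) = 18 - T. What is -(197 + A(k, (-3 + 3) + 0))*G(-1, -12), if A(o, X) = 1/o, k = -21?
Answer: 41360/21 ≈ 1969.5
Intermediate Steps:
G(Z, T) = -6 + T/3 (G(Z, T) = -(18 - T)/3 = -6 + T/3)
-(197 + A(k, (-3 + 3) + 0))*G(-1, -12) = -(197 + 1/(-21))*(-6 + (⅓)*(-12)) = -(197 - 1/21)*(-6 - 4) = -4136*(-10)/21 = -1*(-41360/21) = 41360/21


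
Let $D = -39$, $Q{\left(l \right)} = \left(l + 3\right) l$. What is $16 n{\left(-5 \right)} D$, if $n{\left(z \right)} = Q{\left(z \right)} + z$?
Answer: $-3120$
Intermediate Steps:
$Q{\left(l \right)} = l \left(3 + l\right)$ ($Q{\left(l \right)} = \left(3 + l\right) l = l \left(3 + l\right)$)
$n{\left(z \right)} = z + z \left(3 + z\right)$ ($n{\left(z \right)} = z \left(3 + z\right) + z = z + z \left(3 + z\right)$)
$16 n{\left(-5 \right)} D = 16 \left(- 5 \left(4 - 5\right)\right) \left(-39\right) = 16 \left(\left(-5\right) \left(-1\right)\right) \left(-39\right) = 16 \cdot 5 \left(-39\right) = 80 \left(-39\right) = -3120$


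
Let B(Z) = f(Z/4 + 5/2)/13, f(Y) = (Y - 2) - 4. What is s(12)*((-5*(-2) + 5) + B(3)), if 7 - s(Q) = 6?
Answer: 769/52 ≈ 14.788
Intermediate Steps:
s(Q) = 1 (s(Q) = 7 - 1*6 = 7 - 6 = 1)
f(Y) = -6 + Y (f(Y) = (-2 + Y) - 4 = -6 + Y)
B(Z) = -7/26 + Z/52 (B(Z) = (-6 + (Z/4 + 5/2))/13 = (-6 + (Z*(¼) + 5*(½)))*(1/13) = (-6 + (Z/4 + 5/2))*(1/13) = (-6 + (5/2 + Z/4))*(1/13) = (-7/2 + Z/4)*(1/13) = -7/26 + Z/52)
s(12)*((-5*(-2) + 5) + B(3)) = 1*((-5*(-2) + 5) + (-7/26 + (1/52)*3)) = 1*((10 + 5) + (-7/26 + 3/52)) = 1*(15 - 11/52) = 1*(769/52) = 769/52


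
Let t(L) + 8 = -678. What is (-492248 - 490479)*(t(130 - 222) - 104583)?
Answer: 103450688563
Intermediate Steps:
t(L) = -686 (t(L) = -8 - 678 = -686)
(-492248 - 490479)*(t(130 - 222) - 104583) = (-492248 - 490479)*(-686 - 104583) = -982727*(-105269) = 103450688563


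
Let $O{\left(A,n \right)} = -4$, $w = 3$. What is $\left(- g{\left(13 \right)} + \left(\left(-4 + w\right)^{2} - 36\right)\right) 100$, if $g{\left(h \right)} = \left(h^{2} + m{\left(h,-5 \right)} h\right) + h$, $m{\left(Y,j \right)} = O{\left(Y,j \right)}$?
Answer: $-16500$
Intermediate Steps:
$m{\left(Y,j \right)} = -4$
$g{\left(h \right)} = h^{2} - 3 h$ ($g{\left(h \right)} = \left(h^{2} - 4 h\right) + h = h^{2} - 3 h$)
$\left(- g{\left(13 \right)} + \left(\left(-4 + w\right)^{2} - 36\right)\right) 100 = \left(- 13 \left(-3 + 13\right) + \left(\left(-4 + 3\right)^{2} - 36\right)\right) 100 = \left(- 13 \cdot 10 - \left(36 - \left(-1\right)^{2}\right)\right) 100 = \left(\left(-1\right) 130 + \left(1 - 36\right)\right) 100 = \left(-130 - 35\right) 100 = \left(-165\right) 100 = -16500$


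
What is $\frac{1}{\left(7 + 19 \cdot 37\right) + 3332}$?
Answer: $\frac{1}{4042} \approx 0.0002474$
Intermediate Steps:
$\frac{1}{\left(7 + 19 \cdot 37\right) + 3332} = \frac{1}{\left(7 + 703\right) + 3332} = \frac{1}{710 + 3332} = \frac{1}{4042}$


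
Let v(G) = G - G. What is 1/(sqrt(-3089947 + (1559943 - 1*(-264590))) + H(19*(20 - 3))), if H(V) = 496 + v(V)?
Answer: 248/755715 - I*sqrt(1265414)/1511430 ≈ 0.00032817 - 0.00074427*I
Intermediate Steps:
v(G) = 0
H(V) = 496 (H(V) = 496 + 0 = 496)
1/(sqrt(-3089947 + (1559943 - 1*(-264590))) + H(19*(20 - 3))) = 1/(sqrt(-3089947 + (1559943 - 1*(-264590))) + 496) = 1/(sqrt(-3089947 + (1559943 + 264590)) + 496) = 1/(sqrt(-3089947 + 1824533) + 496) = 1/(sqrt(-1265414) + 496) = 1/(I*sqrt(1265414) + 496) = 1/(496 + I*sqrt(1265414))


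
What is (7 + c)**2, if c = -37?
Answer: 900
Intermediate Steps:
(7 + c)**2 = (7 - 37)**2 = (-30)**2 = 900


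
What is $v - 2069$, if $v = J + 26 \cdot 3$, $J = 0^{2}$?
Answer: $-1991$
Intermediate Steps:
$J = 0$
$v = 78$ ($v = 0 + 26 \cdot 3 = 0 + 78 = 78$)
$v - 2069 = 78 - 2069 = -1991$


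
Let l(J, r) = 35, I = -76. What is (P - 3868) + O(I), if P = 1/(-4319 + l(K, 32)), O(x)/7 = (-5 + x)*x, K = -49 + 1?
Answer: 168035615/4284 ≈ 39224.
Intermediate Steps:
K = -48
O(x) = 7*x*(-5 + x) (O(x) = 7*((-5 + x)*x) = 7*(x*(-5 + x)) = 7*x*(-5 + x))
P = -1/4284 (P = 1/(-4319 + 35) = 1/(-4284) = -1/4284 ≈ -0.00023343)
(P - 3868) + O(I) = (-1/4284 - 3868) + 7*(-76)*(-5 - 76) = -16570513/4284 + 7*(-76)*(-81) = -16570513/4284 + 43092 = 168035615/4284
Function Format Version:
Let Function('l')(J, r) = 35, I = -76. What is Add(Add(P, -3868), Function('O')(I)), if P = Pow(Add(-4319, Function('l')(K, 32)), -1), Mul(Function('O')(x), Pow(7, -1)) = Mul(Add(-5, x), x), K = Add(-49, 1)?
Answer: Rational(168035615, 4284) ≈ 39224.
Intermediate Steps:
K = -48
Function('O')(x) = Mul(7, x, Add(-5, x)) (Function('O')(x) = Mul(7, Mul(Add(-5, x), x)) = Mul(7, Mul(x, Add(-5, x))) = Mul(7, x, Add(-5, x)))
P = Rational(-1, 4284) (P = Pow(Add(-4319, 35), -1) = Pow(-4284, -1) = Rational(-1, 4284) ≈ -0.00023343)
Add(Add(P, -3868), Function('O')(I)) = Add(Add(Rational(-1, 4284), -3868), Mul(7, -76, Add(-5, -76))) = Add(Rational(-16570513, 4284), Mul(7, -76, -81)) = Add(Rational(-16570513, 4284), 43092) = Rational(168035615, 4284)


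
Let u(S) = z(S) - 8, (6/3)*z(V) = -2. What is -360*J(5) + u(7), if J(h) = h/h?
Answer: -369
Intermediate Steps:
z(V) = -1 (z(V) = (1/2)*(-2) = -1)
J(h) = 1
u(S) = -9 (u(S) = -1 - 8 = -9)
-360*J(5) + u(7) = -360*1 - 9 = -360 - 9 = -369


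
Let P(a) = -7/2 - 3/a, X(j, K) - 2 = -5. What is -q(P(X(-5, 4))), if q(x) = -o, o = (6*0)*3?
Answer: 0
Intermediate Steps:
X(j, K) = -3 (X(j, K) = 2 - 5 = -3)
P(a) = -7/2 - 3/a (P(a) = -7*½ - 3/a = -7/2 - 3/a)
o = 0 (o = 0*3 = 0)
q(x) = 0 (q(x) = -1*0 = 0)
-q(P(X(-5, 4))) = -1*0 = 0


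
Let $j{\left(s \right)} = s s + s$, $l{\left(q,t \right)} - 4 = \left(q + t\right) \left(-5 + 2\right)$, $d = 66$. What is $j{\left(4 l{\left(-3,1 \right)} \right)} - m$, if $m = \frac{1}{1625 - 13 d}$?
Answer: $\frac{1257879}{767} \approx 1640.0$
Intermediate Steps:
$l{\left(q,t \right)} = 4 - 3 q - 3 t$ ($l{\left(q,t \right)} = 4 + \left(q + t\right) \left(-5 + 2\right) = 4 + \left(q + t\right) \left(-3\right) = 4 - \left(3 q + 3 t\right) = 4 - 3 q - 3 t$)
$j{\left(s \right)} = s + s^{2}$ ($j{\left(s \right)} = s^{2} + s = s + s^{2}$)
$m = \frac{1}{767}$ ($m = \frac{1}{1625 - 858} = \frac{1}{767} \approx 0.0013038$)
$j{\left(4 l{\left(-3,1 \right)} \right)} - m = 4 \left(4 - -9 - 3\right) \left(1 + 4 \left(4 - -9 - 3\right)\right) - \frac{1}{767} = 4 \left(4 + 9 - 3\right) \left(1 + 4 \left(4 + 9 - 3\right)\right) - \frac{1}{767} = 4 \cdot 10 \left(1 + 4 \cdot 10\right) - \frac{1}{767} = 40 \left(1 + 40\right) - \frac{1}{767} = 40 \cdot 41 - \frac{1}{767} = 1640 - \frac{1}{767} = \frac{1257879}{767}$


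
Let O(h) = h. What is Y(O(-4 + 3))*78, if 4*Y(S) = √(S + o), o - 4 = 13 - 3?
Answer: 39*√13/2 ≈ 70.308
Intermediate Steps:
o = 14 (o = 4 + (13 - 3) = 4 + 10 = 14)
Y(S) = √(14 + S)/4 (Y(S) = √(S + 14)/4 = √(14 + S)/4)
Y(O(-4 + 3))*78 = (√(14 + (-4 + 3))/4)*78 = (√(14 - 1)/4)*78 = (√13/4)*78 = 39*√13/2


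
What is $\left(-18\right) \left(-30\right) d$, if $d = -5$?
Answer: $-2700$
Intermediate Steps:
$\left(-18\right) \left(-30\right) d = \left(-18\right) \left(-30\right) \left(-5\right) = 540 \left(-5\right) = -2700$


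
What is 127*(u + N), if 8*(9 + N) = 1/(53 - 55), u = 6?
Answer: -6223/16 ≈ -388.94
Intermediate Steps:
N = -145/16 (N = -9 + 1/(8*(53 - 55)) = -9 + (⅛)/(-2) = -9 + (⅛)*(-½) = -9 - 1/16 = -145/16 ≈ -9.0625)
127*(u + N) = 127*(6 - 145/16) = 127*(-49/16) = -6223/16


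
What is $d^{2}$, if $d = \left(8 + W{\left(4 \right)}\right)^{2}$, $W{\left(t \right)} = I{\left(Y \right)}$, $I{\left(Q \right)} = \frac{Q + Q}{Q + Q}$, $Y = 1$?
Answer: $6561$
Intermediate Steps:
$I{\left(Q \right)} = 1$ ($I{\left(Q \right)} = \frac{2 Q}{2 Q} = 2 Q \frac{1}{2 Q} = 1$)
$W{\left(t \right)} = 1$
$d = 81$ ($d = \left(8 + 1\right)^{2} = 9^{2} = 81$)
$d^{2} = 81^{2} = 6561$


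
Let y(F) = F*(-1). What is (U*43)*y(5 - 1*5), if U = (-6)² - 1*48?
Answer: 0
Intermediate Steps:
y(F) = -F
U = -12 (U = 36 - 48 = -12)
(U*43)*y(5 - 1*5) = (-12*43)*(-(5 - 1*5)) = -(-516)*(5 - 5) = -(-516)*0 = -516*0 = 0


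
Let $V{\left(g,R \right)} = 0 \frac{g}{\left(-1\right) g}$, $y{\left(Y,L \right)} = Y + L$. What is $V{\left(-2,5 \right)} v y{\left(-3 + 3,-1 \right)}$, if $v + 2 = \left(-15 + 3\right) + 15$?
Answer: $0$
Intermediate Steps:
$y{\left(Y,L \right)} = L + Y$
$V{\left(g,R \right)} = 0$ ($V{\left(g,R \right)} = 0 g \left(- \frac{1}{g}\right) = 0 \left(-1\right) = 0$)
$v = 1$ ($v = -2 + \left(\left(-15 + 3\right) + 15\right) = -2 + \left(-12 + 15\right) = -2 + 3 = 1$)
$V{\left(-2,5 \right)} v y{\left(-3 + 3,-1 \right)} = 0 \cdot 1 \left(-1 + \left(-3 + 3\right)\right) = 0 \left(-1 + 0\right) = 0 \left(-1\right) = 0$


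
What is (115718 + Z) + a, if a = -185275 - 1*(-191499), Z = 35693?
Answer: 157635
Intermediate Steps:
a = 6224 (a = -185275 + 191499 = 6224)
(115718 + Z) + a = (115718 + 35693) + 6224 = 151411 + 6224 = 157635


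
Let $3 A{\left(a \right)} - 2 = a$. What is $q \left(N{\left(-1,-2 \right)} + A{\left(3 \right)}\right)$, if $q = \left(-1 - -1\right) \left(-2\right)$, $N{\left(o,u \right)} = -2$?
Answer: $0$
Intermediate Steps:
$A{\left(a \right)} = \frac{2}{3} + \frac{a}{3}$
$q = 0$ ($q = \left(-1 + 1\right) \left(-2\right) = 0 \left(-2\right) = 0$)
$q \left(N{\left(-1,-2 \right)} + A{\left(3 \right)}\right) = 0 \left(-2 + \left(\frac{2}{3} + \frac{1}{3} \cdot 3\right)\right) = 0 \left(-2 + \left(\frac{2}{3} + 1\right)\right) = 0 \left(-2 + \frac{5}{3}\right) = 0 \left(- \frac{1}{3}\right) = 0$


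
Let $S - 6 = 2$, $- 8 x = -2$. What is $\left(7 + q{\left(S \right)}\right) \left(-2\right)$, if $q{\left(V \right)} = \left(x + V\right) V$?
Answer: $-146$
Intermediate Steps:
$x = \frac{1}{4}$ ($x = \left(- \frac{1}{8}\right) \left(-2\right) = \frac{1}{4} \approx 0.25$)
$S = 8$ ($S = 6 + 2 = 8$)
$q{\left(V \right)} = V \left(\frac{1}{4} + V\right)$ ($q{\left(V \right)} = \left(\frac{1}{4} + V\right) V = V \left(\frac{1}{4} + V\right)$)
$\left(7 + q{\left(S \right)}\right) \left(-2\right) = \left(7 + 8 \left(\frac{1}{4} + 8\right)\right) \left(-2\right) = \left(7 + 8 \cdot \frac{33}{4}\right) \left(-2\right) = \left(7 + 66\right) \left(-2\right) = 73 \left(-2\right) = -146$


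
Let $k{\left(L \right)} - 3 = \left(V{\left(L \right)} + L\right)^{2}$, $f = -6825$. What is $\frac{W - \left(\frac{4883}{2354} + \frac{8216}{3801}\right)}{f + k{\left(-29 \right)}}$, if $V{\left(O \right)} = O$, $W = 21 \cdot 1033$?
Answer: $- \frac{194061388175}{30940641732} \approx -6.2721$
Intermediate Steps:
$W = 21693$
$k{\left(L \right)} = 3 + 4 L^{2}$ ($k{\left(L \right)} = 3 + \left(L + L\right)^{2} = 3 + \left(2 L\right)^{2} = 3 + 4 L^{2}$)
$\frac{W - \left(\frac{4883}{2354} + \frac{8216}{3801}\right)}{f + k{\left(-29 \right)}} = \frac{21693 - \left(\frac{4883}{2354} + \frac{8216}{3801}\right)}{-6825 + \left(3 + 4 \left(-29\right)^{2}\right)} = \frac{21693 - \frac{37900747}{8947554}}{-6825 + \left(3 + 4 \cdot 841\right)} = \frac{21693 - \frac{37900747}{8947554}}{-6825 + \left(3 + 3364\right)} = \frac{21693 - \frac{37900747}{8947554}}{-6825 + 3367} = \frac{194061388175}{8947554 \left(-3458\right)} = \frac{194061388175}{8947554} \left(- \frac{1}{3458}\right) = - \frac{194061388175}{30940641732}$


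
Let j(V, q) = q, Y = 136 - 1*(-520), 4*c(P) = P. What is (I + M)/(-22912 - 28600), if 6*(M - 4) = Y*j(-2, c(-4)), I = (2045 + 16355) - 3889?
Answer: -43217/154536 ≈ -0.27966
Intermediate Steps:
c(P) = P/4
Y = 656 (Y = 136 + 520 = 656)
I = 14511 (I = 18400 - 3889 = 14511)
M = -316/3 (M = 4 + (656*((¼)*(-4)))/6 = 4 + (656*(-1))/6 = 4 + (⅙)*(-656) = 4 - 328/3 = -316/3 ≈ -105.33)
(I + M)/(-22912 - 28600) = (14511 - 316/3)/(-22912 - 28600) = (43217/3)/(-51512) = (43217/3)*(-1/51512) = -43217/154536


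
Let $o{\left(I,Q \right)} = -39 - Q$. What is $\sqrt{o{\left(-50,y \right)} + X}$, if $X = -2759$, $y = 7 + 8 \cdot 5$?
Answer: $i \sqrt{2845} \approx 53.339 i$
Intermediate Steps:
$y = 47$ ($y = 7 + 40 = 47$)
$\sqrt{o{\left(-50,y \right)} + X} = \sqrt{\left(-39 - 47\right) - 2759} = \sqrt{-86 - 2759} = \sqrt{-2845} = i \sqrt{2845}$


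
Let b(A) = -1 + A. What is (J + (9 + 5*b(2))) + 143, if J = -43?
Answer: 114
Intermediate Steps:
(J + (9 + 5*b(2))) + 143 = (-43 + (9 + 5*(-1 + 2))) + 143 = (-43 + (9 + 5*1)) + 143 = (-43 + (9 + 5)) + 143 = (-43 + 14) + 143 = -29 + 143 = 114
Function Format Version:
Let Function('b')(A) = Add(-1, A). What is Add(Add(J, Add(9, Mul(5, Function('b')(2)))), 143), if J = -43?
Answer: 114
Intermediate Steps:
Add(Add(J, Add(9, Mul(5, Function('b')(2)))), 143) = Add(Add(-43, Add(9, Mul(5, Add(-1, 2)))), 143) = Add(Add(-43, Add(9, Mul(5, 1))), 143) = Add(Add(-43, Add(9, 5)), 143) = Add(Add(-43, 14), 143) = Add(-29, 143) = 114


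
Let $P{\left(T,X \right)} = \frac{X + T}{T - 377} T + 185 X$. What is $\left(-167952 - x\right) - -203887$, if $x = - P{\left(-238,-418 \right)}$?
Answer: $- \frac{624733}{15} \approx -41649.0$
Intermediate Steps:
$P{\left(T,X \right)} = 185 X + \frac{T \left(T + X\right)}{-377 + T}$ ($P{\left(T,X \right)} = \frac{T + X}{-377 + T} T + 185 X = \frac{T \left(T + X\right)}{-377 + T} + 185 X = 185 X + \frac{T \left(T + X\right)}{-377 + T}$)
$x = \frac{1163758}{15}$ ($x = - \frac{\left(-238\right)^{2} - -29153410 + 186 \left(-238\right) \left(-418\right)}{-377 - 238} = - \frac{56644 + 29153410 + 18504024}{-615} = - \frac{\left(-1\right) 47714078}{615} = \left(-1\right) \left(- \frac{1163758}{15}\right) = \frac{1163758}{15} \approx 77584.0$)
$\left(-167952 - x\right) - -203887 = \left(-167952 - \frac{1163758}{15}\right) - -203887 = \left(-167952 - \frac{1163758}{15}\right) + 203887 = - \frac{3683038}{15} + 203887 = - \frac{624733}{15}$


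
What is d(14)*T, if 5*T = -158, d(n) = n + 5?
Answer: -3002/5 ≈ -600.40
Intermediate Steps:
d(n) = 5 + n
T = -158/5 (T = (⅕)*(-158) = -158/5 ≈ -31.600)
d(14)*T = (5 + 14)*(-158/5) = 19*(-158/5) = -3002/5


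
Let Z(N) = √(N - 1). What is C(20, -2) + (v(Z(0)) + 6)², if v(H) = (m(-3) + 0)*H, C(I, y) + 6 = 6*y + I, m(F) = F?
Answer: 29 - 36*I ≈ 29.0 - 36.0*I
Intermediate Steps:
Z(N) = √(-1 + N)
C(I, y) = -6 + I + 6*y (C(I, y) = -6 + (6*y + I) = -6 + (I + 6*y) = -6 + I + 6*y)
v(H) = -3*H (v(H) = (-3 + 0)*H = -3*H)
C(20, -2) + (v(Z(0)) + 6)² = (-6 + 20 + 6*(-2)) + (-3*√(-1 + 0) + 6)² = (-6 + 20 - 12) + (-3*I + 6)² = 2 + (-3*I + 6)² = 2 + (6 - 3*I)²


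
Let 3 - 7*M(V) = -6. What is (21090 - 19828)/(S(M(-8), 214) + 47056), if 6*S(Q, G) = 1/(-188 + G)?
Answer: 196872/7340737 ≈ 0.026819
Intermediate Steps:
M(V) = 9/7 (M(V) = 3/7 - ⅐*(-6) = 3/7 + 6/7 = 9/7)
S(Q, G) = 1/(6*(-188 + G))
(21090 - 19828)/(S(M(-8), 214) + 47056) = (21090 - 19828)/(1/(6*(-188 + 214)) + 47056) = 1262/((⅙)/26 + 47056) = 1262/((⅙)*(1/26) + 47056) = 1262/(1/156 + 47056) = 1262/(7340737/156) = 1262*(156/7340737) = 196872/7340737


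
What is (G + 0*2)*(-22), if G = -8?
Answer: 176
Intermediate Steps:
(G + 0*2)*(-22) = (-8 + 0*2)*(-22) = (-8 + 0)*(-22) = -8*(-22) = 176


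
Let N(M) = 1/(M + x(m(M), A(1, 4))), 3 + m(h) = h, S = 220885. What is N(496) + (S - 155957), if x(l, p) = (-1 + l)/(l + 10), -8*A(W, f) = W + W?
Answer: 16230701943/249980 ≈ 64928.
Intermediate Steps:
A(W, f) = -W/4 (A(W, f) = -(W + W)/8 = -W/4)
m(h) = -3 + h
x(l, p) = (-1 + l)/(10 + l)
N(M) = 1/(M + (-4 + M)/(7 + M)) (N(M) = 1/(M + (-1 + (-3 + M))/(10 + (-3 + M))) = 1/(M + (-4 + M)/(7 + M)))
N(496) + (S - 155957) = (7 + 496)/(-4 + 496 + 496*(7 + 496)) + (220885 - 155957) = 503/(-4 + 496 + 496*503) + 64928 = 503/(-4 + 496 + 249488) + 64928 = 503/249980 + 64928 = 16230701943/249980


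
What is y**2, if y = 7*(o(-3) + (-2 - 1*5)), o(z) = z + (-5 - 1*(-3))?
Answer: 7056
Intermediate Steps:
o(z) = -2 + z (o(z) = z + (-5 + 3) = z - 2 = -2 + z)
y = -84 (y = 7*((-2 - 3) + (-2 - 1*5)) = 7*(-5 + (-2 - 5)) = 7*(-5 - 7) = 7*(-12) = -84)
y**2 = (-84)**2 = 7056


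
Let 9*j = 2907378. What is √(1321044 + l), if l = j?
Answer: √1644086 ≈ 1282.2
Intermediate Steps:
j = 323042 (j = (⅑)*2907378 = 323042)
l = 323042
√(1321044 + l) = √(1321044 + 323042) = √1644086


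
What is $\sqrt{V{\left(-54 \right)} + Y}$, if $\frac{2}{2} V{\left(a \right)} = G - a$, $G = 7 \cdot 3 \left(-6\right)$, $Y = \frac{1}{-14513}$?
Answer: $\frac{i \sqrt{15165170681}}{14513} \approx 8.4853 i$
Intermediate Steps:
$Y = - \frac{1}{14513} \approx -6.8904 \cdot 10^{-5}$
$G = -126$ ($G = 21 \left(-6\right) = -126$)
$V{\left(a \right)} = -126 - a$
$\sqrt{V{\left(-54 \right)} + Y} = \sqrt{\left(-126 - -54\right) - \frac{1}{14513}} = \sqrt{\left(-126 + 54\right) - \frac{1}{14513}} = \sqrt{-72 - \frac{1}{14513}} = \sqrt{- \frac{1044937}{14513}} = \frac{i \sqrt{15165170681}}{14513}$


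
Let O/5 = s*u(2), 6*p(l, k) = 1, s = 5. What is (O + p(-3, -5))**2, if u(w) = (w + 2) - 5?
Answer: 22201/36 ≈ 616.69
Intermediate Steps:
p(l, k) = 1/6 (p(l, k) = (1/6)*1 = 1/6)
u(w) = -3 + w (u(w) = (2 + w) - 5 = -3 + w)
O = -25 (O = 5*(5*(-3 + 2)) = 5*(5*(-1)) = 5*(-5) = -25)
(O + p(-3, -5))**2 = (-25 + 1/6)**2 = (-149/6)**2 = 22201/36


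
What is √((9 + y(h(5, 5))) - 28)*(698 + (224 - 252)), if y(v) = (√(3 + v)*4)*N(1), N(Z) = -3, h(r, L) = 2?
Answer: 670*√(-19 - 12*√5) ≈ 4535.9*I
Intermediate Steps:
y(v) = -12*√(3 + v) (y(v) = (√(3 + v)*4)*(-3) = (4*√(3 + v))*(-3) = -12*√(3 + v))
√((9 + y(h(5, 5))) - 28)*(698 + (224 - 252)) = √((9 - 12*√(3 + 2)) - 28)*(698 + (224 - 252)) = √((9 - 12*√5) - 28)*(698 + (224 - 1*252)) = √(-19 - 12*√5)*(698 + (224 - 252)) = √(-19 - 12*√5)*(698 - 28) = √(-19 - 12*√5)*670 = 670*√(-19 - 12*√5)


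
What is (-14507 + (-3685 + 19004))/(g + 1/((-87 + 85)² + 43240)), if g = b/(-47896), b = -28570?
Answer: 105114142168/77220561 ≈ 1361.2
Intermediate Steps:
g = 14285/23948 (g = -28570/(-47896) = -28570*(-1/47896) = 14285/23948 ≈ 0.59650)
(-14507 + (-3685 + 19004))/(g + 1/((-87 + 85)² + 43240)) = (-14507 + (-3685 + 19004))/(14285/23948 + 1/((-87 + 85)² + 43240)) = (-14507 + 15319)/(14285/23948 + 1/((-2)² + 43240)) = 812/(14285/23948 + 1/(4 + 43240)) = 812/(14285/23948 + 1/43244) = 812/(77220561/129450914) = 812*(129450914/77220561) = 105114142168/77220561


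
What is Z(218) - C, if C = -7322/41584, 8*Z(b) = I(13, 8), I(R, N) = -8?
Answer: -17131/20792 ≈ -0.82392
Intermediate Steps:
Z(b) = -1 (Z(b) = (⅛)*(-8) = -1)
C = -3661/20792 (C = -7322*1/41584 = -3661/20792 ≈ -0.17608)
Z(218) - C = -1 - 1*(-3661/20792) = -1 + 3661/20792 = -17131/20792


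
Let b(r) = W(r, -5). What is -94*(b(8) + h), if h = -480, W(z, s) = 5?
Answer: 44650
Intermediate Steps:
b(r) = 5
-94*(b(8) + h) = -94*(5 - 480) = -94*(-475) = 44650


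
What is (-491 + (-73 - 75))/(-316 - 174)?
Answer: 639/490 ≈ 1.3041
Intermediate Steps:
(-491 + (-73 - 75))/(-316 - 174) = (-491 - 148)/(-490) = -639*(-1/490) = 639/490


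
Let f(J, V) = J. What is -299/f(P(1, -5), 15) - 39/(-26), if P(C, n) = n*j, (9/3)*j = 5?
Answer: 1869/50 ≈ 37.380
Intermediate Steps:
j = 5/3 (j = (⅓)*5 = 5/3 ≈ 1.6667)
P(C, n) = 5*n/3 (P(C, n) = n*(5/3) = 5*n/3)
-299/f(P(1, -5), 15) - 39/(-26) = -299/((5/3)*(-5)) - 39/(-26) = -299/(-25/3) - 39*(-1/26) = -299*(-3/25) + 3/2 = 897/25 + 3/2 = 1869/50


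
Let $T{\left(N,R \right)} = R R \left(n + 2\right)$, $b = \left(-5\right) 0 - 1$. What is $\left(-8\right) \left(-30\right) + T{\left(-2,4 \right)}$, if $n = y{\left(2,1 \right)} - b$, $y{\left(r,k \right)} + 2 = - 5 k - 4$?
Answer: $112$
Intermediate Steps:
$b = -1$ ($b = 0 - 1 = -1$)
$y{\left(r,k \right)} = -6 - 5 k$ ($y{\left(r,k \right)} = -2 - \left(4 + 5 k\right) = -6 - 5 k$)
$n = -10$ ($n = \left(-6 - 5\right) - -1 = \left(-6 - 5\right) + 1 = -11 + 1 = -10$)
$T{\left(N,R \right)} = - 8 R^{2}$ ($T{\left(N,R \right)} = R R \left(-10 + 2\right) = R^{2} \left(-8\right) = - 8 R^{2}$)
$\left(-8\right) \left(-30\right) + T{\left(-2,4 \right)} = \left(-8\right) \left(-30\right) - 8 \cdot 4^{2} = 240 - 128 = 112$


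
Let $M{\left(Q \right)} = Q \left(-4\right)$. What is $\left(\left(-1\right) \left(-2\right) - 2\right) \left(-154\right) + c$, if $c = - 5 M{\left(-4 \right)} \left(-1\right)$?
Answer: $80$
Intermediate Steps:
$M{\left(Q \right)} = - 4 Q$
$c = 80$ ($c = - 5 \left(\left(-4\right) \left(-4\right)\right) \left(-1\right) = \left(-5\right) 16 \left(-1\right) = \left(-80\right) \left(-1\right) = 80$)
$\left(\left(-1\right) \left(-2\right) - 2\right) \left(-154\right) + c = \left(\left(-1\right) \left(-2\right) - 2\right) \left(-154\right) + 80 = \left(2 - 2\right) \left(-154\right) + 80 = 0 \left(-154\right) + 80 = 0 + 80 = 80$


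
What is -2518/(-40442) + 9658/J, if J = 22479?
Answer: 223595479/454547859 ≈ 0.49191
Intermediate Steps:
-2518/(-40442) + 9658/J = -2518/(-40442) + 9658/22479 = -2518*(-1/40442) + 9658*(1/22479) = 1259/20221 + 9658/22479 = 223595479/454547859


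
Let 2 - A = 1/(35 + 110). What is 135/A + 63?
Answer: 37782/289 ≈ 130.73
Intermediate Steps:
A = 289/145 (A = 2 - 1/(35 + 110) = 2 - 1/145 = 289/145 ≈ 1.9931)
135/A + 63 = 135/(289/145) + 63 = 135*(145/289) + 63 = 19575/289 + 63 = 37782/289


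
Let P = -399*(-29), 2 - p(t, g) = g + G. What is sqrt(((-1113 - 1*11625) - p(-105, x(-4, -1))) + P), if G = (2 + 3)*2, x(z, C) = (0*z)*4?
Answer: I*sqrt(1159) ≈ 34.044*I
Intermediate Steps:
x(z, C) = 0 (x(z, C) = 0*4 = 0)
G = 10 (G = 5*2 = 10)
p(t, g) = -8 - g (p(t, g) = 2 - (g + 10) = 2 - (10 + g) = 2 + (-10 - g) = -8 - g)
P = 11571
sqrt(((-1113 - 1*11625) - p(-105, x(-4, -1))) + P) = sqrt(((-1113 - 1*11625) - (-8 - 1*0)) + 11571) = sqrt(((-1113 - 11625) - (-8 + 0)) + 11571) = sqrt((-12738 - 1*(-8)) + 11571) = sqrt((-12738 + 8) + 11571) = sqrt(-12730 + 11571) = sqrt(-1159) = I*sqrt(1159)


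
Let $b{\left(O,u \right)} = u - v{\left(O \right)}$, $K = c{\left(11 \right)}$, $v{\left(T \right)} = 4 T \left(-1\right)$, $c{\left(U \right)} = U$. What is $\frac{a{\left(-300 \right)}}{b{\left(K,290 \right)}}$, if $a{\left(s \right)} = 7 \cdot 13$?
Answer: $\frac{91}{334} \approx 0.27246$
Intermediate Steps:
$v{\left(T \right)} = - 4 T$
$K = 11$
$b{\left(O,u \right)} = u + 4 O$ ($b{\left(O,u \right)} = u - - 4 O = u + 4 O$)
$a{\left(s \right)} = 91$
$\frac{a{\left(-300 \right)}}{b{\left(K,290 \right)}} = \frac{91}{290 + 4 \cdot 11} = \frac{91}{290 + 44} = \frac{91}{334}$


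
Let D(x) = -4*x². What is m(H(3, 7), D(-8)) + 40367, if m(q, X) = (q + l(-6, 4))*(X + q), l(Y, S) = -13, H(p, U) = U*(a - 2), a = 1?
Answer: 45627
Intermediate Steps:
H(p, U) = -U (H(p, U) = U*(1 - 2) = U*(-1) = -U)
m(q, X) = (-13 + q)*(X + q) (m(q, X) = (q - 13)*(X + q) = (-13 + q)*(X + q))
m(H(3, 7), D(-8)) + 40367 = ((-1*7)² - (-52)*(-8)² - (-13)*7 + (-4*(-8)²)*(-1*7)) + 40367 = ((-7)² - (-52)*64 - 13*(-7) - 4*64*(-7)) + 40367 = (49 - 13*(-256) + 91 - 256*(-7)) + 40367 = (49 + 3328 + 91 + 1792) + 40367 = 5260 + 40367 = 45627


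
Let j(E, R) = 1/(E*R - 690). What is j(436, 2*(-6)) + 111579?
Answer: 660770837/5922 ≈ 1.1158e+5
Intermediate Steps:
j(E, R) = 1/(-690 + E*R)
j(436, 2*(-6)) + 111579 = 1/(-690 + 436*(2*(-6))) + 111579 = 1/(-690 + 436*(-12)) + 111579 = 1/(-690 - 5232) + 111579 = 1/(-5922) + 111579 = -1/5922 + 111579 = 660770837/5922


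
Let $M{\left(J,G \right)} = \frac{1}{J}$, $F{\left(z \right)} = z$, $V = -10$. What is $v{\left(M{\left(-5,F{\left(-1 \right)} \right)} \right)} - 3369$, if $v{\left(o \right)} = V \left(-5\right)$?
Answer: $-3319$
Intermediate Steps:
$v{\left(o \right)} = 50$ ($v{\left(o \right)} = \left(-10\right) \left(-5\right) = 50$)
$v{\left(M{\left(-5,F{\left(-1 \right)} \right)} \right)} - 3369 = 50 - 3369 = -3319$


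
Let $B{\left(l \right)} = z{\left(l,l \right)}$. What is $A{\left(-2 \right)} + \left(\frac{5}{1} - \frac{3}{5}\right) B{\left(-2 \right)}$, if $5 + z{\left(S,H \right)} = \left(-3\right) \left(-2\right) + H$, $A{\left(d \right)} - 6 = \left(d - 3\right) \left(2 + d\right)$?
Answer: $\frac{8}{5} \approx 1.6$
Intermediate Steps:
$A{\left(d \right)} = 6 + \left(-3 + d\right) \left(2 + d\right)$ ($A{\left(d \right)} = 6 + \left(d - 3\right) \left(2 + d\right) = 6 + \left(-3 + d\right) \left(2 + d\right)$)
$z{\left(S,H \right)} = 1 + H$ ($z{\left(S,H \right)} = -5 + \left(\left(-3\right) \left(-2\right) + H\right) = -5 + \left(6 + H\right) = 1 + H$)
$B{\left(l \right)} = 1 + l$
$A{\left(-2 \right)} + \left(\frac{5}{1} - \frac{3}{5}\right) B{\left(-2 \right)} = - 2 \left(-1 - 2\right) + \left(\frac{5}{1} - \frac{3}{5}\right) \left(1 - 2\right) = \left(-2\right) \left(-3\right) + \left(5 \cdot 1 - \frac{3}{5}\right) \left(-1\right) = 6 + \left(5 - \frac{3}{5}\right) \left(-1\right) = 6 + \frac{22}{5} \left(-1\right) = 6 - \frac{22}{5} = \frac{8}{5}$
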